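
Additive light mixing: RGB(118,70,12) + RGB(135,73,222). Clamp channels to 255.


Additive: each channel = min(255, C₁+C₂)
R: 118+135 = 253 → 253
G: 70+73 = 143 → 143
B: 12+222 = 234 → 234
= RGB(253, 143, 234)


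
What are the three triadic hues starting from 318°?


Triadic: equally spaced at 120° intervals
H1 = 318°
H2 = (318 + 120) mod 360 = 78°
H3 = (318 + 240) mod 360 = 198°
Triadic = 318°, 78°, 198°


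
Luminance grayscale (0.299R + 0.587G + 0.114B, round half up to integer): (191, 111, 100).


Gray = 0.299×R + 0.587×G + 0.114×B
Gray = 0.299×191 + 0.587×111 + 0.114×100
Gray = 57.109 + 65.157 + 11.400
Gray = 133.666 → round half up → 134
Gray = 134


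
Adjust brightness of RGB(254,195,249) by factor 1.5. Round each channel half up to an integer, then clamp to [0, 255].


Multiply each channel by 1.5, round half up, clamp to [0, 255]
R: 254×1.5 = 381 → clamp → 255
G: 195×1.5 = 292.5 → round → 293 → clamp → 255
B: 249×1.5 = 373.5 → round → 374 → clamp → 255
= RGB(255, 255, 255)


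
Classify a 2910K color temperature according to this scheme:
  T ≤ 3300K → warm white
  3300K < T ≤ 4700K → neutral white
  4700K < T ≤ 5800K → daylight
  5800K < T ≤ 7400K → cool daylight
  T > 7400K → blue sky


Temperature: 2910K
2910K ≤ 3300K → warm white
Classification: warm white


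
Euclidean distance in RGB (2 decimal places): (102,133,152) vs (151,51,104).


d = √[(R₁-R₂)² + (G₁-G₂)² + (B₁-B₂)²]
d = √[(102-151)² + (133-51)² + (152-104)²]
d = √[2401 + 6724 + 2304]
d = √11429
d ≈ 106.91


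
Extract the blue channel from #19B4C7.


Color: #19B4C7
R = 19 = 25
G = B4 = 180
B = C7 = 199
Blue = 199


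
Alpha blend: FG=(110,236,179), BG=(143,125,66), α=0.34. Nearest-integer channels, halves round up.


C = α×F + (1-α)×B, with 1-α = 0.66
R: 0.34×110 + 0.66×143 = 37.40 + 94.38 = 131.78 → 132
G: 0.34×236 + 0.66×125 = 80.24 + 82.50 = 162.74 → 163
B: 0.34×179 + 0.66×66 = 60.86 + 43.56 = 104.42 → 104
= RGB(132, 163, 104)


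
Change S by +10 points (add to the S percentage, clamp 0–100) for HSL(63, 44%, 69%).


Original S = 44%
Adjustment = +10 percentage points
New S = 44 + (10) = 54
Clamp to [0, 100] → 54
= HSL(63°, 54%, 69%)


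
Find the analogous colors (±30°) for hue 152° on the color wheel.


Base hue: 152°
Left analog: (152 - 30) mod 360 = 122°
Right analog: (152 + 30) mod 360 = 182°
Analogous hues = 122° and 182°


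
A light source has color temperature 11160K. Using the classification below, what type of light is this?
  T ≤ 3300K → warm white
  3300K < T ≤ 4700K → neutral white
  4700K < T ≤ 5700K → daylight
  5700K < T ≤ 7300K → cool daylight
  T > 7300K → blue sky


Temperature: 11160K
11160K > 7300K → blue sky
Classification: blue sky


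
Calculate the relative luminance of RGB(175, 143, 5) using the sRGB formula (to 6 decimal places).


Linearize each channel (sRGB transfer function): c = v/255; c_lin = c/12.92 if c ≤ 0.04045, else ((c+0.055)/1.055)^2.4
  R: 175/255 ≈ 0.686275 > 0.04045 → ((0.686275+0.055)/1.055)^2.4 ≈ 0.428690
  G: 143/255 ≈ 0.560784 > 0.04045 → ((0.560784+0.055)/1.055)^2.4 ≈ 0.274677
  B: 5/255 ≈ 0.019608 ≤ 0.04045 → 0.019608/12.92 ≈ 0.001518
R_lin = 0.428690, G_lin = 0.274677, B_lin = 0.001518
L = 0.2126×R + 0.7152×G + 0.0722×B
L = 0.2126×0.428690 + 0.7152×0.274677 + 0.0722×0.001518
L ≈ 0.287698


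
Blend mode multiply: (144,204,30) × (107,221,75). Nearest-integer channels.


Multiply: C = A×B/255, rounded to nearest integer
R: 144×107/255 = 15408/255 ≈ 60.424 → 60
G: 204×221/255 = 45084/255 ≈ 176.800 → 177
B: 30×75/255 = 2250/255 ≈ 8.824 → 9
= RGB(60, 177, 9)


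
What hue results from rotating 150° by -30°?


New hue = (H + rotation) mod 360
New hue = (150 -30) mod 360
= 120 mod 360
= 120°


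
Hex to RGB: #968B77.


96 → 150 (R)
8B → 139 (G)
77 → 119 (B)
= RGB(150, 139, 119)


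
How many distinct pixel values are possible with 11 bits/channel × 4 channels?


Total bits = 11 bits/channel × 4 channels = 44 bits
Distinct pixel values = 2^44
= 17,592,186,044,416 pixel values


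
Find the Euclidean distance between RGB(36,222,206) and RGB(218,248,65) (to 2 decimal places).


d = √[(R₁-R₂)² + (G₁-G₂)² + (B₁-B₂)²]
d = √[(36-218)² + (222-248)² + (206-65)²]
d = √[33124 + 676 + 19881]
d = √53681
d ≈ 231.69


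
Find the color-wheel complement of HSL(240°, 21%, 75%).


Complement = opposite side of color wheel = hue + 180°
H' = (240 + 180) mod 360 = 60°
S and L unchanged.
= HSL(60°, 21%, 75%)


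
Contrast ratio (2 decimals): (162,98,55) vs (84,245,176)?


Linearize each sRGB channel c=v/255: c/12.92 if c ≤ 0.04045 else ((c+0.055)/1.055)^2.4
L = 0.2126×R_lin + 0.7152×G_lin + 0.0722×B_lin
Color 1 (162,98,55):
  R=162: 162/255≈0.6353 > 0.04045 → ((0.6353+0.055)/1.055)^2.4 ≈ 0.36131
  G=98: 98/255≈0.3843 > 0.04045 → ((0.3843+0.055)/1.055)^2.4 ≈ 0.12214
  B=55: 55/255≈0.2157 > 0.04045 → ((0.2157+0.055)/1.055)^2.4 ≈ 0.03820
  L1 = 0.2126×0.36131 + 0.7152×0.12214 + 0.0722×0.03820 ≈ 0.16693
Color 2 (84,245,176):
  R=84: 84/255≈0.3294 > 0.04045 → ((0.3294+0.055)/1.055)^2.4 ≈ 0.08866
  G=245: 245/255≈0.9608 > 0.04045 → ((0.9608+0.055)/1.055)^2.4 ≈ 0.91310
  B=176: 176/255≈0.6902 > 0.04045 → ((0.6902+0.055)/1.055)^2.4 ≈ 0.43415
  L2 = 0.2126×0.08866 + 0.7152×0.91310 + 0.0722×0.43415 ≈ 0.70324
Lighter = 0.70324, Darker = 0.16693
Ratio = (L_lighter + 0.05) / (L_darker + 0.05)
Ratio = (0.70324 + 0.05) / (0.16693 + 0.05) = 0.75324 / 0.21693 ≈ 3.4723
Ratio ≈ 3.47:1


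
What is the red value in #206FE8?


Color: #206FE8
R = 20 = 32
G = 6F = 111
B = E8 = 232
Red = 32


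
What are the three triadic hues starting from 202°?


Triadic: equally spaced at 120° intervals
H1 = 202°
H2 = (202 + 120) mod 360 = 322°
H3 = (202 + 240) mod 360 = 82°
Triadic = 202°, 322°, 82°


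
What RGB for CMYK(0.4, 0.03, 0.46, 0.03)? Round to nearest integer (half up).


R = 255 × (1-C) × (1-K) = 255 × 0.60 × 0.97 = 148.41 → 148
G = 255 × (1-M) × (1-K) = 255 × 0.97 × 0.97 = 239.9295 → 240
B = 255 × (1-Y) × (1-K) = 255 × 0.54 × 0.97 = 133.569 → 134
= RGB(148, 240, 134)


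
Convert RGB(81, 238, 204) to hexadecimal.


R = 81 → 51 (hex)
G = 238 → EE (hex)
B = 204 → CC (hex)
Hex = #51EECC


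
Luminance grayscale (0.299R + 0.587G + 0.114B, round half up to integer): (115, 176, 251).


Gray = 0.299×R + 0.587×G + 0.114×B
Gray = 0.299×115 + 0.587×176 + 0.114×251
Gray = 34.385 + 103.312 + 28.614
Gray = 166.311 → round half up → 166
Gray = 166


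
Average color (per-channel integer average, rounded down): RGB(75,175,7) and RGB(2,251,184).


Midpoint: each channel = ⌊(C₁+C₂)/2⌋
R: ⌊(75+2)/2⌋ = 38
G: ⌊(175+251)/2⌋ = 213
B: ⌊(7+184)/2⌋ = 95
= RGB(38, 213, 95)


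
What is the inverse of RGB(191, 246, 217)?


Invert: (255-R, 255-G, 255-B)
R: 255-191 = 64
G: 255-246 = 9
B: 255-217 = 38
= RGB(64, 9, 38)


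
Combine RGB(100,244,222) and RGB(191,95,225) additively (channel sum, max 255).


Additive: each channel = min(255, C₁+C₂)
R: 100+191 = 291 → 255
G: 244+95 = 339 → 255
B: 222+225 = 447 → 255
= RGB(255, 255, 255)


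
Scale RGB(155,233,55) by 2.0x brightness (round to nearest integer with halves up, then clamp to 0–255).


Multiply each channel by 2.0, round half up, clamp to [0, 255]
R: 155×2.0 = 310 → clamp → 255
G: 233×2.0 = 466 → clamp → 255
B: 55×2.0 = 110
= RGB(255, 255, 110)


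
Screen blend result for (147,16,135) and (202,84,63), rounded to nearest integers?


Screen: C = 255 - (255-A)×(255-B)/255, rounded to nearest integer
R: 255 - (255-147)×(255-202)/255 = 255 - 5724/255 ≈ 255 - 22.447 = 232.553 → 233
G: 255 - (255-16)×(255-84)/255 = 255 - 40869/255 ≈ 255 - 160.271 = 94.729 → 95
B: 255 - (255-135)×(255-63)/255 = 255 - 23040/255 ≈ 255 - 90.353 = 164.647 → 165
= RGB(233, 95, 165)


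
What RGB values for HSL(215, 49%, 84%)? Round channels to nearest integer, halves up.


H=215°, S=0.49, L=0.84
C = (1-|2L-1|)×S = (1-|0.68|)×0.49 = 0.1568
H' = H/60 = 215/60 ≈ 3.5833; X = C×(1-|H' mod 2 - 1|) ≈ 0.0653
m = L - C/2 = 0.84 - 0.0784 = 0.7616
Sector ⌊H'⌋ = 3 → (R',G',B') = (0.0, ≈0.0653, 0.1568)
RGB = ((R'+m)×255, (G'+m)×255, (B'+m)×255) = (194.208, 210.868, 234.192)
Round half up → RGB(194, 211, 234)


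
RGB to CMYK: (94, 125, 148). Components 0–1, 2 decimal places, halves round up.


R'=94/255≈0.3686, G'=125/255≈0.4902, B'=148/255≈0.5804
K = 1 - max(R',G',B') = 1 - 148/255 = 107/255 = 0.41960… → 0.42
(1-R'-K)/(1-K) simplifies to (max-R)/max with max = 148:
C = (148-94)/148 = 54/148 = 0.36486… → 0.36
M = (148-125)/148 = 23/148 = 0.15540… → 0.16
Y = (148-148)/148 = 0/148 = 0 → 0.00
= CMYK(0.36, 0.16, 0.00, 0.42)


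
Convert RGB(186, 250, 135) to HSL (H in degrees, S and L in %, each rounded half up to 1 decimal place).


Normalize: R'=186/255≈0.7294, G'=250/255≈0.9804, B'=135/255≈0.5294
Max=250/255, Min=135/255, Δ=Max-Min=115/255
L = (Max+Min)/2 = (250+135)/510 = 385/510 = 0.75490… → L = 75.5%
L > 0.5 → S = Δ/(2-Max-Min) = 115/(510-250-135) = 115/125 = 0.92 → S = 92.0%
(the 1/255 factors cancel in S and H, so raw channel differences can be used)
Max is G' → H = 60 × ((B-R)/Δ + 2) = 60 × ((135-186)/115 + 2)
  -51/115 + 2 = -0.4434… + 2 = 1.5565…
  H = 60 × 1.5565… = 93.391…° → H = 93.4°
= HSL(93.4°, 92.0%, 75.5%)


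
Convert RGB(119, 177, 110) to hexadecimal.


R = 119 → 77 (hex)
G = 177 → B1 (hex)
B = 110 → 6E (hex)
Hex = #77B16E


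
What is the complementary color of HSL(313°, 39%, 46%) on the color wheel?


Complement = opposite side of color wheel = hue + 180°
H' = (313 + 180) mod 360 = 133°
S and L unchanged.
= HSL(133°, 39%, 46%)


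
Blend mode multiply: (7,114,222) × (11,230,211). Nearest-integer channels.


Multiply: C = A×B/255, rounded to nearest integer
R: 7×11/255 = 77/255 ≈ 0.302 → 0
G: 114×230/255 = 26220/255 ≈ 102.824 → 103
B: 222×211/255 = 46842/255 ≈ 183.694 → 184
= RGB(0, 103, 184)


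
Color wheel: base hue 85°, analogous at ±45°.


Base hue: 85°
Left analog: (85 - 45) mod 360 = 40°
Right analog: (85 + 45) mod 360 = 130°
Analogous hues = 40° and 130°


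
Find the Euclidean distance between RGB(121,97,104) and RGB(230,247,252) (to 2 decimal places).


d = √[(R₁-R₂)² + (G₁-G₂)² + (B₁-B₂)²]
d = √[(121-230)² + (97-247)² + (104-252)²]
d = √[11881 + 22500 + 21904]
d = √56285
d ≈ 237.24


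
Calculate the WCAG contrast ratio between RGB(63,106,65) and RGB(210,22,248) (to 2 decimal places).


Linearize each sRGB channel c=v/255: c/12.92 if c ≤ 0.04045 else ((c+0.055)/1.055)^2.4
L = 0.2126×R_lin + 0.7152×G_lin + 0.0722×B_lin
Color 1 (63,106,65):
  R=63: 63/255≈0.2471 > 0.04045 → ((0.2471+0.055)/1.055)^2.4 ≈ 0.04971
  G=106: 106/255≈0.4157 > 0.04045 → ((0.4157+0.055)/1.055)^2.4 ≈ 0.14413
  B=65: 65/255≈0.2549 > 0.04045 → ((0.2549+0.055)/1.055)^2.4 ≈ 0.05286
  L1 = 0.2126×0.04971 + 0.7152×0.14413 + 0.0722×0.05286 ≈ 0.11746
Color 2 (210,22,248):
  R=210: 210/255≈0.8235 > 0.04045 → ((0.8235+0.055)/1.055)^2.4 ≈ 0.64448
  G=22: 22/255≈0.0863 > 0.04045 → ((0.0863+0.055)/1.055)^2.4 ≈ 0.00802
  B=248: 248/255≈0.9725 > 0.04045 → ((0.9725+0.055)/1.055)^2.4 ≈ 0.93869
  L2 = 0.2126×0.64448 + 0.7152×0.00802 + 0.0722×0.93869 ≈ 0.21053
Lighter = 0.21053, Darker = 0.11746
Ratio = (L_lighter + 0.05) / (L_darker + 0.05)
Ratio = (0.21053 + 0.05) / (0.11746 + 0.05) = 0.26053 / 0.16746 ≈ 1.5557
Ratio ≈ 1.56:1


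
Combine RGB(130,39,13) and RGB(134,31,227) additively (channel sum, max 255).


Additive: each channel = min(255, C₁+C₂)
R: 130+134 = 264 → 255
G: 39+31 = 70 → 70
B: 13+227 = 240 → 240
= RGB(255, 70, 240)


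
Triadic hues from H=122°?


Triadic: equally spaced at 120° intervals
H1 = 122°
H2 = (122 + 120) mod 360 = 242°
H3 = (122 + 240) mod 360 = 2°
Triadic = 122°, 242°, 2°


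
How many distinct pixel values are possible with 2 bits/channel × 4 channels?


Total bits = 2 bits/channel × 4 channels = 8 bits
Distinct pixel values = 2^8
= 256 pixel values


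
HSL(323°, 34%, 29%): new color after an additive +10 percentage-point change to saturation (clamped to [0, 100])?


Original S = 34%
Adjustment = +10 percentage points
New S = 34 + (10) = 44
Clamp to [0, 100] → 44
= HSL(323°, 44%, 29%)


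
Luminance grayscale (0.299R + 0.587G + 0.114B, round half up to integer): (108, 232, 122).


Gray = 0.299×R + 0.587×G + 0.114×B
Gray = 0.299×108 + 0.587×232 + 0.114×122
Gray = 32.292 + 136.184 + 13.908
Gray = 182.384 → round half up → 182
Gray = 182


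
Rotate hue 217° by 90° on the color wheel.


New hue = (H + rotation) mod 360
New hue = (217 + 90) mod 360
= 307 mod 360
= 307°


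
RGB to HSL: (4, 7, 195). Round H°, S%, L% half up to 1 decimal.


Normalize: R'=4/255≈0.0157, G'=7/255≈0.0275, B'=195/255≈0.7647
Max=195/255, Min=4/255, Δ=Max-Min=191/255
L = (Max+Min)/2 = (195+4)/510 = 199/510 = 0.39019… → L = 39.0%
L ≤ 0.5 → S = Δ/(Max+Min) = 191/(195+4) = 191/199 = 0.95979… → S = 96.0%
(the 1/255 factors cancel in S and H, so raw channel differences can be used)
Max is B' → H = 60 × ((R-G)/Δ + 4) = 60 × ((4-7)/191 + 4)
  -3/191 + 4 = -0.0157… + 4 = 3.9842…
  H = 60 × 3.9842… = 239.057…° → H = 239.1°
= HSL(239.1°, 96.0%, 39.0%)


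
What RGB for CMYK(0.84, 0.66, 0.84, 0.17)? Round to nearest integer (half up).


R = 255 × (1-C) × (1-K) = 255 × 0.16 × 0.83 = 33.864 → 34
G = 255 × (1-M) × (1-K) = 255 × 0.34 × 0.83 = 71.961 → 72
B = 255 × (1-Y) × (1-K) = 255 × 0.16 × 0.83 = 33.864 → 34
= RGB(34, 72, 34)


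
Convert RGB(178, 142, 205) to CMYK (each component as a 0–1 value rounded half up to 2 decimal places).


R'=178/255≈0.6980, G'=142/255≈0.5569, B'=205/255≈0.8039
K = 1 - max(R',G',B') = 1 - 205/255 = 50/255 = 0.19607… → 0.20
(1-R'-K)/(1-K) simplifies to (max-R)/max with max = 205:
C = (205-178)/205 = 27/205 = 0.13170… → 0.13
M = (205-142)/205 = 63/205 = 0.30731… → 0.31
Y = (205-205)/205 = 0/205 = 0 → 0.00
= CMYK(0.13, 0.31, 0.00, 0.20)


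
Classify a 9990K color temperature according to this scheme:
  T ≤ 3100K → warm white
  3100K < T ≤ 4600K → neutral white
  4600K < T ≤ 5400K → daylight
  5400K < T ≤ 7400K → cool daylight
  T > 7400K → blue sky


Temperature: 9990K
9990K > 7400K → blue sky
Classification: blue sky


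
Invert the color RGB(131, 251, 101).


Invert: (255-R, 255-G, 255-B)
R: 255-131 = 124
G: 255-251 = 4
B: 255-101 = 154
= RGB(124, 4, 154)


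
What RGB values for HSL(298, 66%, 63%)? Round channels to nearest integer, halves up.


H=298°, S=0.66, L=0.63
C = (1-|2L-1|)×S = (1-|0.26|)×0.66 = 0.4884
H' = H/60 = 298/60 ≈ 4.9667; X = C×(1-|H' mod 2 - 1|) = 0.47212
m = L - C/2 = 0.63 - 0.2442 = 0.3858
Sector ⌊H'⌋ = 4 → (R',G',B') = (0.47212, 0.0, 0.4884)
RGB = ((R'+m)×255, (G'+m)×255, (B'+m)×255) = (218.7696, 98.379, 222.921)
Round half up → RGB(219, 98, 223)


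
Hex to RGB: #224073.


22 → 34 (R)
40 → 64 (G)
73 → 115 (B)
= RGB(34, 64, 115)


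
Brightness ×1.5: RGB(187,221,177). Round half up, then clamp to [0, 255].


Multiply each channel by 1.5, round half up, clamp to [0, 255]
R: 187×1.5 = 280.5 → round → 281 → clamp → 255
G: 221×1.5 = 331.5 → round → 332 → clamp → 255
B: 177×1.5 = 265.5 → round → 266 → clamp → 255
= RGB(255, 255, 255)


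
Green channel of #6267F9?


Color: #6267F9
R = 62 = 98
G = 67 = 103
B = F9 = 249
Green = 103


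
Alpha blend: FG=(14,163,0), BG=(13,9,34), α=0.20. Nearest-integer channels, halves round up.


C = α×F + (1-α)×B, with 1-α = 0.80
R: 0.20×14 + 0.80×13 = 2.80 + 10.40 = 13.20 → 13
G: 0.20×163 + 0.80×9 = 32.60 + 7.20 = 39.80 → 40
B: 0.20×0 + 0.80×34 = 0.00 + 27.20 = 27.20 → 27
= RGB(13, 40, 27)


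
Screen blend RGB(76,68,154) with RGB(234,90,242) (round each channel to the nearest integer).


Screen: C = 255 - (255-A)×(255-B)/255, rounded to nearest integer
R: 255 - (255-76)×(255-234)/255 = 255 - 3759/255 ≈ 255 - 14.741 = 240.259 → 240
G: 255 - (255-68)×(255-90)/255 = 255 - 30855/255 ≈ 255 - 121.000 = 134.000 → 134
B: 255 - (255-154)×(255-242)/255 = 255 - 1313/255 ≈ 255 - 5.149 = 249.851 → 250
= RGB(240, 134, 250)


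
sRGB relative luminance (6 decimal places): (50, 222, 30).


Linearize each channel (sRGB transfer function): c = v/255; c_lin = c/12.92 if c ≤ 0.04045, else ((c+0.055)/1.055)^2.4
  R: 50/255 ≈ 0.196078 > 0.04045 → ((0.196078+0.055)/1.055)^2.4 ≈ 0.031896
  G: 222/255 ≈ 0.870588 > 0.04045 → ((0.870588+0.055)/1.055)^2.4 ≈ 0.730461
  B: 30/255 ≈ 0.117647 > 0.04045 → ((0.117647+0.055)/1.055)^2.4 ≈ 0.012983
R_lin = 0.031896, G_lin = 0.730461, B_lin = 0.012983
L = 0.2126×R + 0.7152×G + 0.0722×B
L = 0.2126×0.031896 + 0.7152×0.730461 + 0.0722×0.012983
L ≈ 0.530144


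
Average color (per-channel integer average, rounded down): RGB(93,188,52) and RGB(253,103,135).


Midpoint: each channel = ⌊(C₁+C₂)/2⌋
R: ⌊(93+253)/2⌋ = 173
G: ⌊(188+103)/2⌋ = 145
B: ⌊(52+135)/2⌋ = 93
= RGB(173, 145, 93)


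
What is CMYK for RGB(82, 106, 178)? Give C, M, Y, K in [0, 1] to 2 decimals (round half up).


R'=82/255≈0.3216, G'=106/255≈0.4157, B'=178/255≈0.6980
K = 1 - max(R',G',B') = 1 - 178/255 = 77/255 = 0.30196… → 0.30
(1-R'-K)/(1-K) simplifies to (max-R)/max with max = 178:
C = (178-82)/178 = 96/178 = 0.53932… → 0.54
M = (178-106)/178 = 72/178 = 0.40449… → 0.40
Y = (178-178)/178 = 0/178 = 0 → 0.00
= CMYK(0.54, 0.40, 0.00, 0.30)


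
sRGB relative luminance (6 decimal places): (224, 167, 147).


Linearize each channel (sRGB transfer function): c = v/255; c_lin = c/12.92 if c ≤ 0.04045, else ((c+0.055)/1.055)^2.4
  R: 224/255 ≈ 0.878431 > 0.04045 → ((0.878431+0.055)/1.055)^2.4 ≈ 0.745404
  G: 167/255 ≈ 0.654902 > 0.04045 → ((0.654902+0.055)/1.055)^2.4 ≈ 0.386429
  B: 147/255 ≈ 0.576471 > 0.04045 → ((0.576471+0.055)/1.055)^2.4 ≈ 0.291771
R_lin = 0.745404, G_lin = 0.386429, B_lin = 0.291771
L = 0.2126×R + 0.7152×G + 0.0722×B
L = 0.2126×0.745404 + 0.7152×0.386429 + 0.0722×0.291771
L ≈ 0.455913


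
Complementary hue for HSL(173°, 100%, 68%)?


Complement = opposite side of color wheel = hue + 180°
H' = (173 + 180) mod 360 = 353°
S and L unchanged.
= HSL(353°, 100%, 68%)


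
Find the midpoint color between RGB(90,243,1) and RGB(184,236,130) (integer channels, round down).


Midpoint: each channel = ⌊(C₁+C₂)/2⌋
R: ⌊(90+184)/2⌋ = 137
G: ⌊(243+236)/2⌋ = 239
B: ⌊(1+130)/2⌋ = 65
= RGB(137, 239, 65)


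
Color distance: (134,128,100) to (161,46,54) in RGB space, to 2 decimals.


d = √[(R₁-R₂)² + (G₁-G₂)² + (B₁-B₂)²]
d = √[(134-161)² + (128-46)² + (100-54)²]
d = √[729 + 6724 + 2116]
d = √9569
d ≈ 97.82


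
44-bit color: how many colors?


Colors = 2^bits = 2^44
= 17,592,186,044,416 colors


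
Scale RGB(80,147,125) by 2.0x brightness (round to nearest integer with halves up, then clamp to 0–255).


Multiply each channel by 2.0, round half up, clamp to [0, 255]
R: 80×2.0 = 160
G: 147×2.0 = 294 → clamp → 255
B: 125×2.0 = 250
= RGB(160, 255, 250)


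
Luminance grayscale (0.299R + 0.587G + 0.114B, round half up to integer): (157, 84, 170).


Gray = 0.299×R + 0.587×G + 0.114×B
Gray = 0.299×157 + 0.587×84 + 0.114×170
Gray = 46.943 + 49.308 + 19.380
Gray = 115.631 → round half up → 116
Gray = 116


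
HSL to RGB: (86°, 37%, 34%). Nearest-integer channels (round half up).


H=86°, S=0.37, L=0.34
C = (1-|2L-1|)×S = (1-|-0.32|)×0.37 = 0.2516
H' = H/60 = 86/60 ≈ 1.4333; X = C×(1-|H' mod 2 - 1|) ≈ 0.1426
m = L - C/2 = 0.34 - 0.1258 = 0.2142
Sector ⌊H'⌋ = 1 → (R',G',B') = (≈0.1426, 0.2516, 0.0)
RGB = ((R'+m)×255, (G'+m)×255, (B'+m)×255) = (90.9772, 118.779, 54.621)
Round half up → RGB(91, 119, 55)


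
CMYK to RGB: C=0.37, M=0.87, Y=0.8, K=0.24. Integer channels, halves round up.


R = 255 × (1-C) × (1-K) = 255 × 0.63 × 0.76 = 122.094 → 122
G = 255 × (1-M) × (1-K) = 255 × 0.13 × 0.76 = 25.194 → 25
B = 255 × (1-Y) × (1-K) = 255 × 0.20 × 0.76 = 38.76 → 39
= RGB(122, 25, 39)


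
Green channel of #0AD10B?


Color: #0AD10B
R = 0A = 10
G = D1 = 209
B = 0B = 11
Green = 209


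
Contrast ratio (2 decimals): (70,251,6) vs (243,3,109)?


Linearize each sRGB channel c=v/255: c/12.92 if c ≤ 0.04045 else ((c+0.055)/1.055)^2.4
L = 0.2126×R_lin + 0.7152×G_lin + 0.0722×B_lin
Color 1 (70,251,6):
  R=70: 70/255≈0.2745 > 0.04045 → ((0.2745+0.055)/1.055)^2.4 ≈ 0.06125
  G=251: 251/255≈0.9843 > 0.04045 → ((0.9843+0.055)/1.055)^2.4 ≈ 0.96469
  B=6: 6/255≈0.0235 ≤ 0.04045 → 0.0235/12.92 ≈ 0.00182
  L1 = 0.2126×0.06125 + 0.7152×0.96469 + 0.0722×0.00182 ≈ 0.70310
Color 2 (243,3,109):
  R=243: 243/255≈0.9529 > 0.04045 → ((0.9529+0.055)/1.055)^2.4 ≈ 0.89627
  G=3: 3/255≈0.0118 ≤ 0.04045 → 0.0118/12.92 ≈ 0.00091
  B=109: 109/255≈0.4275 > 0.04045 → ((0.4275+0.055)/1.055)^2.4 ≈ 0.15293
  L2 = 0.2126×0.89627 + 0.7152×0.00091 + 0.0722×0.15293 ≈ 0.20224
Lighter = 0.70310, Darker = 0.20224
Ratio = (L_lighter + 0.05) / (L_darker + 0.05)
Ratio = (0.70310 + 0.05) / (0.20224 + 0.05) = 0.75310 / 0.25224 ≈ 2.9856
Ratio ≈ 2.99:1


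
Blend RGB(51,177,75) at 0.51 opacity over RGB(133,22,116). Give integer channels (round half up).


C = α×F + (1-α)×B, with 1-α = 0.49
R: 0.51×51 + 0.49×133 = 26.01 + 65.17 = 91.18 → 91
G: 0.51×177 + 0.49×22 = 90.27 + 10.78 = 101.05 → 101
B: 0.51×75 + 0.49×116 = 38.25 + 56.84 = 95.09 → 95
= RGB(91, 101, 95)


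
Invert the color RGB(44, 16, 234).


Invert: (255-R, 255-G, 255-B)
R: 255-44 = 211
G: 255-16 = 239
B: 255-234 = 21
= RGB(211, 239, 21)


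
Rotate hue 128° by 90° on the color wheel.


New hue = (H + rotation) mod 360
New hue = (128 + 90) mod 360
= 218 mod 360
= 218°


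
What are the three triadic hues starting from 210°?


Triadic: equally spaced at 120° intervals
H1 = 210°
H2 = (210 + 120) mod 360 = 330°
H3 = (210 + 240) mod 360 = 90°
Triadic = 210°, 330°, 90°


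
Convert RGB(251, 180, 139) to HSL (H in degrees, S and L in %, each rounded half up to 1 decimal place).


Normalize: R'=251/255≈0.9843, G'=180/255≈0.7059, B'=139/255≈0.5451
Max=251/255, Min=139/255, Δ=Max-Min=112/255
L = (Max+Min)/2 = (251+139)/510 = 390/510 = 0.76470… → L = 76.5%
L > 0.5 → S = Δ/(2-Max-Min) = 112/(510-251-139) = 112/120 = 0.93333… → S = 93.3%
(the 1/255 factors cancel in S and H, so raw channel differences can be used)
Max is R' → H = 60 × (((G-B)/Δ) mod 6) = 60 × (((180-139)/112) mod 6)
  41/112 = 0.3660…
  H = 60 × 0.3660… = 21.964…° → H = 22.0°
= HSL(22.0°, 93.3%, 76.5%)


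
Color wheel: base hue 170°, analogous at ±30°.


Base hue: 170°
Left analog: (170 - 30) mod 360 = 140°
Right analog: (170 + 30) mod 360 = 200°
Analogous hues = 140° and 200°


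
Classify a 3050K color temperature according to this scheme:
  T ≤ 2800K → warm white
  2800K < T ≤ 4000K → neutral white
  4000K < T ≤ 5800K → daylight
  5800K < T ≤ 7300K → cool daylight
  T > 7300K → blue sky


Temperature: 3050K
2800K < 3050K ≤ 4000K → neutral white
Classification: neutral white


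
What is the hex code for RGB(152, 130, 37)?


R = 152 → 98 (hex)
G = 130 → 82 (hex)
B = 37 → 25 (hex)
Hex = #988225


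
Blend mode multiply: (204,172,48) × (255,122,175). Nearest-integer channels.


Multiply: C = A×B/255, rounded to nearest integer
R: 204×255/255 = 52020/255 ≈ 204.000 → 204
G: 172×122/255 = 20984/255 ≈ 82.290 → 82
B: 48×175/255 = 8400/255 ≈ 32.941 → 33
= RGB(204, 82, 33)


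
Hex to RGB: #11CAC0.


11 → 17 (R)
CA → 202 (G)
C0 → 192 (B)
= RGB(17, 202, 192)


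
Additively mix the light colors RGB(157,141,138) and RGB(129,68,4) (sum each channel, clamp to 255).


Additive: each channel = min(255, C₁+C₂)
R: 157+129 = 286 → 255
G: 141+68 = 209 → 209
B: 138+4 = 142 → 142
= RGB(255, 209, 142)


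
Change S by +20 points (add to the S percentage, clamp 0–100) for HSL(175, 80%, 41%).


Original S = 80%
Adjustment = +20 percentage points
New S = 80 + (20) = 100
Clamp to [0, 100] → 100
= HSL(175°, 100%, 41%)


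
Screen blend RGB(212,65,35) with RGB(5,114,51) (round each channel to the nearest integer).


Screen: C = 255 - (255-A)×(255-B)/255, rounded to nearest integer
R: 255 - (255-212)×(255-5)/255 = 255 - 10750/255 ≈ 255 - 42.157 = 212.843 → 213
G: 255 - (255-65)×(255-114)/255 = 255 - 26790/255 ≈ 255 - 105.059 = 149.941 → 150
B: 255 - (255-35)×(255-51)/255 = 255 - 44880/255 ≈ 255 - 176.000 = 79.000 → 79
= RGB(213, 150, 79)


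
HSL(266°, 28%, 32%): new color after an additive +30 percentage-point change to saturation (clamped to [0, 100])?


Original S = 28%
Adjustment = +30 percentage points
New S = 28 + (30) = 58
Clamp to [0, 100] → 58
= HSL(266°, 58%, 32%)


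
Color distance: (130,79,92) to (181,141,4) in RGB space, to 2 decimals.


d = √[(R₁-R₂)² + (G₁-G₂)² + (B₁-B₂)²]
d = √[(130-181)² + (79-141)² + (92-4)²]
d = √[2601 + 3844 + 7744]
d = √14189
d ≈ 119.12


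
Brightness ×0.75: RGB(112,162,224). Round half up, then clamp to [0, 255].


Multiply each channel by 0.75, round half up, clamp to [0, 255]
R: 112×0.75 = 84
G: 162×0.75 = 121.5 → round → 122
B: 224×0.75 = 168
= RGB(84, 122, 168)


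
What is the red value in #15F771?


Color: #15F771
R = 15 = 21
G = F7 = 247
B = 71 = 113
Red = 21


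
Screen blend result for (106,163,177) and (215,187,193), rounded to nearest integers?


Screen: C = 255 - (255-A)×(255-B)/255, rounded to nearest integer
R: 255 - (255-106)×(255-215)/255 = 255 - 5960/255 ≈ 255 - 23.373 = 231.627 → 232
G: 255 - (255-163)×(255-187)/255 = 255 - 6256/255 ≈ 255 - 24.533 = 230.467 → 230
B: 255 - (255-177)×(255-193)/255 = 255 - 4836/255 ≈ 255 - 18.965 = 236.035 → 236
= RGB(232, 230, 236)


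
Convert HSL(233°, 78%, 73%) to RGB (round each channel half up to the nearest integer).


H=233°, S=0.78, L=0.73
C = (1-|2L-1|)×S = (1-|0.46|)×0.78 = 0.4212
H' = H/60 = 233/60 ≈ 3.8833; X = C×(1-|H' mod 2 - 1|) = 0.04914
m = L - C/2 = 0.73 - 0.2106 = 0.5194
Sector ⌊H'⌋ = 3 → (R',G',B') = (0.0, 0.04914, 0.4212)
RGB = ((R'+m)×255, (G'+m)×255, (B'+m)×255) = (132.447, 144.9777, 239.853)
Round half up → RGB(132, 145, 240)


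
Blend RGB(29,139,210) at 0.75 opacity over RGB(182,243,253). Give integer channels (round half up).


C = α×F + (1-α)×B, with 1-α = 0.25
R: 0.75×29 + 0.25×182 = 21.75 + 45.50 = 67.25 → 67
G: 0.75×139 + 0.25×243 = 104.25 + 60.75 = 165.00 → 165
B: 0.75×210 + 0.25×253 = 157.50 + 63.25 = 220.75 → 221
= RGB(67, 165, 221)


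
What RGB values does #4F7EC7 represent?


4F → 79 (R)
7E → 126 (G)
C7 → 199 (B)
= RGB(79, 126, 199)


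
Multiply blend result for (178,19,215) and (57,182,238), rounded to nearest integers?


Multiply: C = A×B/255, rounded to nearest integer
R: 178×57/255 = 10146/255 ≈ 39.788 → 40
G: 19×182/255 = 3458/255 ≈ 13.561 → 14
B: 215×238/255 = 51170/255 ≈ 200.667 → 201
= RGB(40, 14, 201)


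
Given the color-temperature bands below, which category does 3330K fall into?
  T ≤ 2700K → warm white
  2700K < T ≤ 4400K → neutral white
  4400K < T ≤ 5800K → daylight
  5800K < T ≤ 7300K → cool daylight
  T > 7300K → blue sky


Temperature: 3330K
2700K < 3330K ≤ 4400K → neutral white
Classification: neutral white


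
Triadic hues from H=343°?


Triadic: equally spaced at 120° intervals
H1 = 343°
H2 = (343 + 120) mod 360 = 103°
H3 = (343 + 240) mod 360 = 223°
Triadic = 343°, 103°, 223°


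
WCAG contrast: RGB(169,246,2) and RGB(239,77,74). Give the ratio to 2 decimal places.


Linearize each sRGB channel c=v/255: c/12.92 if c ≤ 0.04045 else ((c+0.055)/1.055)^2.4
L = 0.2126×R_lin + 0.7152×G_lin + 0.0722×B_lin
Color 1 (169,246,2):
  R=169: 169/255≈0.6627 > 0.04045 → ((0.6627+0.055)/1.055)^2.4 ≈ 0.39676
  G=246: 246/255≈0.9647 > 0.04045 → ((0.9647+0.055)/1.055)^2.4 ≈ 0.92158
  B=2: 2/255≈0.0078 ≤ 0.04045 → 0.0078/12.92 ≈ 0.00061
  L1 = 0.2126×0.39676 + 0.7152×0.92158 + 0.0722×0.00061 ≈ 0.74351
Color 2 (239,77,74):
  R=239: 239/255≈0.9373 > 0.04045 → ((0.9373+0.055)/1.055)^2.4 ≈ 0.86316
  G=77: 77/255≈0.3020 > 0.04045 → ((0.3020+0.055)/1.055)^2.4 ≈ 0.07421
  B=74: 74/255≈0.2902 > 0.04045 → ((0.2902+0.055)/1.055)^2.4 ≈ 0.06848
  L2 = 0.2126×0.86316 + 0.7152×0.07421 + 0.0722×0.06848 ≈ 0.24153
Lighter = 0.74351, Darker = 0.24153
Ratio = (L_lighter + 0.05) / (L_darker + 0.05)
Ratio = (0.74351 + 0.05) / (0.24153 + 0.05) = 0.79351 / 0.29153 ≈ 2.7219
Ratio ≈ 2.72:1


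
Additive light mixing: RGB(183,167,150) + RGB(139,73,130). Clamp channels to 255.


Additive: each channel = min(255, C₁+C₂)
R: 183+139 = 322 → 255
G: 167+73 = 240 → 240
B: 150+130 = 280 → 255
= RGB(255, 240, 255)


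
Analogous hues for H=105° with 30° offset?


Base hue: 105°
Left analog: (105 - 30) mod 360 = 75°
Right analog: (105 + 30) mod 360 = 135°
Analogous hues = 75° and 135°


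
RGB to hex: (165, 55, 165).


R = 165 → A5 (hex)
G = 55 → 37 (hex)
B = 165 → A5 (hex)
Hex = #A537A5


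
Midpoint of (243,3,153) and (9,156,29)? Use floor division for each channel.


Midpoint: each channel = ⌊(C₁+C₂)/2⌋
R: ⌊(243+9)/2⌋ = 126
G: ⌊(3+156)/2⌋ = 79
B: ⌊(153+29)/2⌋ = 91
= RGB(126, 79, 91)


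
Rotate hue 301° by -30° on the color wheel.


New hue = (H + rotation) mod 360
New hue = (301 -30) mod 360
= 271 mod 360
= 271°


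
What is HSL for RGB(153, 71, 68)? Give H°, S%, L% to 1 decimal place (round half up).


Normalize: R'=153/255≈0.6000, G'=71/255≈0.2784, B'=68/255≈0.2667
Max=153/255, Min=68/255, Δ=Max-Min=85/255
L = (Max+Min)/2 = (153+68)/510 = 221/510 = 0.43333… → L = 43.3%
L ≤ 0.5 → S = Δ/(Max+Min) = 85/(153+68) = 85/221 = 0.38461… → S = 38.5%
(the 1/255 factors cancel in S and H, so raw channel differences can be used)
Max is R' → H = 60 × (((G-B)/Δ) mod 6) = 60 × (((71-68)/85) mod 6)
  3/85 = 0.0352…
  H = 60 × 0.0352… = 2.117…° → H = 2.1°
= HSL(2.1°, 38.5%, 43.3%)


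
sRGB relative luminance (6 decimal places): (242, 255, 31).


Linearize each channel (sRGB transfer function): c = v/255; c_lin = c/12.92 if c ≤ 0.04045, else ((c+0.055)/1.055)^2.4
  R: 242/255 ≈ 0.949020 > 0.04045 → ((0.949020+0.055)/1.055)^2.4 ≈ 0.887923
  G: 255/255 ≈ 1.000000 > 0.04045 → ((1.000000+0.055)/1.055)^2.4 ≈ 1.000000
  B: 31/255 ≈ 0.121569 > 0.04045 → ((0.121569+0.055)/1.055)^2.4 ≈ 0.013702
R_lin = 0.887923, G_lin = 1.000000, B_lin = 0.013702
L = 0.2126×R + 0.7152×G + 0.0722×B
L = 0.2126×0.887923 + 0.7152×1.000000 + 0.0722×0.013702
L ≈ 0.904962


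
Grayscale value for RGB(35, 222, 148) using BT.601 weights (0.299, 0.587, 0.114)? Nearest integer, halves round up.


Gray = 0.299×R + 0.587×G + 0.114×B
Gray = 0.299×35 + 0.587×222 + 0.114×148
Gray = 10.465 + 130.314 + 16.872
Gray = 157.651 → round half up → 158
Gray = 158


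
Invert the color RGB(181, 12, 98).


Invert: (255-R, 255-G, 255-B)
R: 255-181 = 74
G: 255-12 = 243
B: 255-98 = 157
= RGB(74, 243, 157)


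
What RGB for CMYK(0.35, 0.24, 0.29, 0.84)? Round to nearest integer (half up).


R = 255 × (1-C) × (1-K) = 255 × 0.65 × 0.16 = 26.52 → 27
G = 255 × (1-M) × (1-K) = 255 × 0.76 × 0.16 = 31.008 → 31
B = 255 × (1-Y) × (1-K) = 255 × 0.71 × 0.16 = 28.968 → 29
= RGB(27, 31, 29)


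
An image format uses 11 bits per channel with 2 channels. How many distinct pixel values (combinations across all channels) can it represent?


Total bits = 11 bits/channel × 2 channels = 22 bits
Distinct pixel values = 2^22
= 4,194,304 pixel values


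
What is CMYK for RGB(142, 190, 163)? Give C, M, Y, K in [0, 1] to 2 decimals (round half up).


R'=142/255≈0.5569, G'=190/255≈0.7451, B'=163/255≈0.6392
K = 1 - max(R',G',B') = 1 - 190/255 = 65/255 = 0.25490… → 0.25
(1-R'-K)/(1-K) simplifies to (max-R)/max with max = 190:
C = (190-142)/190 = 48/190 = 0.25263… → 0.25
M = (190-190)/190 = 0/190 = 0 → 0.00
Y = (190-163)/190 = 27/190 = 0.14210… → 0.14
= CMYK(0.25, 0.00, 0.14, 0.25)


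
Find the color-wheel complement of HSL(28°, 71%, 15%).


Complement = opposite side of color wheel = hue + 180°
H' = (28 + 180) mod 360 = 208°
S and L unchanged.
= HSL(208°, 71%, 15%)


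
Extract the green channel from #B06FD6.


Color: #B06FD6
R = B0 = 176
G = 6F = 111
B = D6 = 214
Green = 111


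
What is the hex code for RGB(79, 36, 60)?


R = 79 → 4F (hex)
G = 36 → 24 (hex)
B = 60 → 3C (hex)
Hex = #4F243C


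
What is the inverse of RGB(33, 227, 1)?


Invert: (255-R, 255-G, 255-B)
R: 255-33 = 222
G: 255-227 = 28
B: 255-1 = 254
= RGB(222, 28, 254)


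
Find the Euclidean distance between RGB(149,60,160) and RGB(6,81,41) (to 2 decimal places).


d = √[(R₁-R₂)² + (G₁-G₂)² + (B₁-B₂)²]
d = √[(149-6)² + (60-81)² + (160-41)²]
d = √[20449 + 441 + 14161]
d = √35051
d ≈ 187.22


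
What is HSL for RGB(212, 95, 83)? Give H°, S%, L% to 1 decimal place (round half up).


Normalize: R'=212/255≈0.8314, G'=95/255≈0.3725, B'=83/255≈0.3255
Max=212/255, Min=83/255, Δ=Max-Min=129/255
L = (Max+Min)/2 = (212+83)/510 = 295/510 = 0.57843… → L = 57.8%
L > 0.5 → S = Δ/(2-Max-Min) = 129/(510-212-83) = 129/215 = 0.6 → S = 60.0%
(the 1/255 factors cancel in S and H, so raw channel differences can be used)
Max is R' → H = 60 × (((G-B)/Δ) mod 6) = 60 × (((95-83)/129) mod 6)
  12/129 = 0.0930…
  H = 60 × 0.0930… = 5.581…° → H = 5.6°
= HSL(5.6°, 60.0%, 57.8%)


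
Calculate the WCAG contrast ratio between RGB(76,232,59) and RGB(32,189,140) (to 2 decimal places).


Linearize each sRGB channel c=v/255: c/12.92 if c ≤ 0.04045 else ((c+0.055)/1.055)^2.4
L = 0.2126×R_lin + 0.7152×G_lin + 0.0722×B_lin
Color 1 (76,232,59):
  R=76: 76/255≈0.2980 > 0.04045 → ((0.2980+0.055)/1.055)^2.4 ≈ 0.07227
  G=232: 232/255≈0.9098 > 0.04045 → ((0.9098+0.055)/1.055)^2.4 ≈ 0.80695
  B=59: 59/255≈0.2314 > 0.04045 → ((0.2314+0.055)/1.055)^2.4 ≈ 0.04374
  L1 = 0.2126×0.07227 + 0.7152×0.80695 + 0.0722×0.04374 ≈ 0.59565
Color 2 (32,189,140):
  R=32: 32/255≈0.1255 > 0.04045 → ((0.1255+0.055)/1.055)^2.4 ≈ 0.01444
  G=189: 189/255≈0.7412 > 0.04045 → ((0.7412+0.055)/1.055)^2.4 ≈ 0.50888
  B=140: 140/255≈0.5490 > 0.04045 → ((0.5490+0.055)/1.055)^2.4 ≈ 0.26225
  L2 = 0.2126×0.01444 + 0.7152×0.50888 + 0.0722×0.26225 ≈ 0.38596
Lighter = 0.59565, Darker = 0.38596
Ratio = (L_lighter + 0.05) / (L_darker + 0.05)
Ratio = (0.59565 + 0.05) / (0.38596 + 0.05) = 0.64565 / 0.43596 ≈ 1.4810
Ratio ≈ 1.48:1


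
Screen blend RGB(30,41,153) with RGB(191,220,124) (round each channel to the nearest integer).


Screen: C = 255 - (255-A)×(255-B)/255, rounded to nearest integer
R: 255 - (255-30)×(255-191)/255 = 255 - 14400/255 ≈ 255 - 56.471 = 198.529 → 199
G: 255 - (255-41)×(255-220)/255 = 255 - 7490/255 ≈ 255 - 29.373 = 225.627 → 226
B: 255 - (255-153)×(255-124)/255 = 255 - 13362/255 ≈ 255 - 52.400 = 202.600 → 203
= RGB(199, 226, 203)


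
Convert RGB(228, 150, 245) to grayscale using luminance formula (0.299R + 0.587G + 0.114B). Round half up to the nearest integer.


Gray = 0.299×R + 0.587×G + 0.114×B
Gray = 0.299×228 + 0.587×150 + 0.114×245
Gray = 68.172 + 88.050 + 27.930
Gray = 184.152 → round half up → 184
Gray = 184


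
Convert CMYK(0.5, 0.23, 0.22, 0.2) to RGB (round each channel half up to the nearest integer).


R = 255 × (1-C) × (1-K) = 255 × 0.50 × 0.80 = 102
G = 255 × (1-M) × (1-K) = 255 × 0.77 × 0.80 = 157.08 → 157
B = 255 × (1-Y) × (1-K) = 255 × 0.78 × 0.80 = 159.12 → 159
= RGB(102, 157, 159)


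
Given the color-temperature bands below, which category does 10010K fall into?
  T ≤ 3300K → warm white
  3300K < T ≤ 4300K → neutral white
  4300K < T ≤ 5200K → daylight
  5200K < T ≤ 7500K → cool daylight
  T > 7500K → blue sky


Temperature: 10010K
10010K > 7500K → blue sky
Classification: blue sky


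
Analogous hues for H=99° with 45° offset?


Base hue: 99°
Left analog: (99 - 45) mod 360 = 54°
Right analog: (99 + 45) mod 360 = 144°
Analogous hues = 54° and 144°


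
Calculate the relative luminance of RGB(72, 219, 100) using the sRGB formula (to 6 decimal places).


Linearize each channel (sRGB transfer function): c = v/255; c_lin = c/12.92 if c ≤ 0.04045, else ((c+0.055)/1.055)^2.4
  R: 72/255 ≈ 0.282353 > 0.04045 → ((0.282353+0.055)/1.055)^2.4 ≈ 0.064803
  G: 219/255 ≈ 0.858824 > 0.04045 → ((0.858824+0.055)/1.055)^2.4 ≈ 0.708376
  B: 100/255 ≈ 0.392157 > 0.04045 → ((0.392157+0.055)/1.055)^2.4 ≈ 0.127438
R_lin = 0.064803, G_lin = 0.708376, B_lin = 0.127438
L = 0.2126×R + 0.7152×G + 0.0722×B
L = 0.2126×0.064803 + 0.7152×0.708376 + 0.0722×0.127438
L ≈ 0.529609


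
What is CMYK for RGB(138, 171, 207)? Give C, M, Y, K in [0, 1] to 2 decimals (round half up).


R'=138/255≈0.5412, G'=171/255≈0.6706, B'=207/255≈0.8118
K = 1 - max(R',G',B') = 1 - 207/255 = 48/255 = 0.18823… → 0.19
(1-R'-K)/(1-K) simplifies to (max-R)/max with max = 207:
C = (207-138)/207 = 69/207 = 0.33333… → 0.33
M = (207-171)/207 = 36/207 = 0.17391… → 0.17
Y = (207-207)/207 = 0/207 = 0 → 0.00
= CMYK(0.33, 0.17, 0.00, 0.19)


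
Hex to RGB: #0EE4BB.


0E → 14 (R)
E4 → 228 (G)
BB → 187 (B)
= RGB(14, 228, 187)


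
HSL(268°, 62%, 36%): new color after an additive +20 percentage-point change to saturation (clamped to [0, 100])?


Original S = 62%
Adjustment = +20 percentage points
New S = 62 + (20) = 82
Clamp to [0, 100] → 82
= HSL(268°, 82%, 36%)


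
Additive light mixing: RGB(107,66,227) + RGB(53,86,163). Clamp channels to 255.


Additive: each channel = min(255, C₁+C₂)
R: 107+53 = 160 → 160
G: 66+86 = 152 → 152
B: 227+163 = 390 → 255
= RGB(160, 152, 255)


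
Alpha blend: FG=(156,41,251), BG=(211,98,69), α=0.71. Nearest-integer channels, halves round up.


C = α×F + (1-α)×B, with 1-α = 0.29
R: 0.71×156 + 0.29×211 = 110.76 + 61.19 = 171.95 → 172
G: 0.71×41 + 0.29×98 = 29.11 + 28.42 = 57.53 → 58
B: 0.71×251 + 0.29×69 = 178.21 + 20.01 = 198.22 → 198
= RGB(172, 58, 198)


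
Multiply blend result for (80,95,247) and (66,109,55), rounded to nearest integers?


Multiply: C = A×B/255, rounded to nearest integer
R: 80×66/255 = 5280/255 ≈ 20.706 → 21
G: 95×109/255 = 10355/255 ≈ 40.608 → 41
B: 247×55/255 = 13585/255 ≈ 53.275 → 53
= RGB(21, 41, 53)


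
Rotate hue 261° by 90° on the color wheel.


New hue = (H + rotation) mod 360
New hue = (261 + 90) mod 360
= 351 mod 360
= 351°


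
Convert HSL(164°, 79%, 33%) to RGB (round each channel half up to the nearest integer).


H=164°, S=0.79, L=0.33
C = (1-|2L-1|)×S = (1-|-0.34|)×0.79 = 0.5214
H' = H/60 = 164/60 ≈ 2.7333; X = C×(1-|H' mod 2 - 1|) = 0.38236
m = L - C/2 = 0.33 - 0.2607 = 0.0693
Sector ⌊H'⌋ = 2 → (R',G',B') = (0.0, 0.5214, 0.38236)
RGB = ((R'+m)×255, (G'+m)×255, (B'+m)×255) = (17.6715, 150.6285, 115.1733)
Round half up → RGB(18, 151, 115)
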